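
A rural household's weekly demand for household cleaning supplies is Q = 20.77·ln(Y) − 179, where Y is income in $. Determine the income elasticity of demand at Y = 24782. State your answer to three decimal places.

0.667

At Y = 24782: Q = 31.148.
dQ/dY = 20.77/Y = 0.000838108 at this income.
η = (dQ/dY)·(Y/Q) = 0.000838108 × (24782/31.148) = 0.667.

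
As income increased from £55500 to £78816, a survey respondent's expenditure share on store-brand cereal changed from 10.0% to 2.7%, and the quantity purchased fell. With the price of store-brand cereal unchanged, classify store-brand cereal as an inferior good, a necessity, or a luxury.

Quantity demanded falls as income rises, so η < 0.

inferior good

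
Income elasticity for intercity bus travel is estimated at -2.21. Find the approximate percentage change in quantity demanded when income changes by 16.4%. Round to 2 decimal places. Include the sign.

%ΔQ ≈ η × %ΔI = -2.21 × 16.4% = -36.24%.

-36.24%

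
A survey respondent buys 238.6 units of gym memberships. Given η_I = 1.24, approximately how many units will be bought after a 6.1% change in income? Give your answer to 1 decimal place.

256.6

%ΔQ ≈ η × %ΔI = 1.24 × 6.1% = 7.564%.
New Q ≈ 238.6 × (1 + 0.07564) = 256.6.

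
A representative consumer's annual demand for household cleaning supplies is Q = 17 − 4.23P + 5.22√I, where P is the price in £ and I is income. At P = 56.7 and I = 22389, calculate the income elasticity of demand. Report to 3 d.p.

0.700

At P = 56.7, I = 22389: Q = 558.225.
Holding P constant, ∂Q/∂I = 5.22/(2√I) = 0.0174431.
η_I = (∂Q/∂I)·(I/Q) = 0.0174431 × (22389/558.225) = 0.700.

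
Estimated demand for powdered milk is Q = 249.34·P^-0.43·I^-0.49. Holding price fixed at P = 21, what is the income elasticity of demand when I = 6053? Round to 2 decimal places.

-0.49

For a multiplicative demand Q = A·P^α·I^β, the income elasticity is β everywhere.
Here β = -0.49, so η = -0.49.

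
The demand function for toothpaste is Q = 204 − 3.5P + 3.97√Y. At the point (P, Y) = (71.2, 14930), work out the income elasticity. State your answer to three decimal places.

0.551

At P = 71.2, Y = 14930: Q = 439.888.
Holding P constant, ∂Q/∂Y = 3.97/(2√Y) = 0.0162454.
η_Y = (∂Q/∂Y)·(Y/Q) = 0.0162454 × (14930/439.888) = 0.551.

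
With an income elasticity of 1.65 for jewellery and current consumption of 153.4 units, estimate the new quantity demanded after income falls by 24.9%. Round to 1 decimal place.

90.4

%ΔQ ≈ η × %ΔI = 1.65 × (-24.9%) = -41.085%.
New Q ≈ 153.4 × (1 − 0.41085) = 90.4.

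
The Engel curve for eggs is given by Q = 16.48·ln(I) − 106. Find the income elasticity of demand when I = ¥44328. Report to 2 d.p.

At I = 44328: Q = 70.326.
dQ/dI = 16.48/I = 0.000371774 at this income.
η = (dQ/dI)·(I/Q) = 0.000371774 × (44328/70.326) = 0.23.

0.23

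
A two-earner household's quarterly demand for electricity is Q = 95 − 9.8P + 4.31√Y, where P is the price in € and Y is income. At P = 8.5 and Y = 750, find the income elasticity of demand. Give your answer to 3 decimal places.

0.455

At P = 8.5, Y = 750: Q = 129.734.
Holding P constant, ∂Q/∂Y = 4.31/(2√Y) = 0.0786895.
η_Y = (∂Q/∂Y)·(Y/Q) = 0.0786895 × (750/129.734) = 0.455.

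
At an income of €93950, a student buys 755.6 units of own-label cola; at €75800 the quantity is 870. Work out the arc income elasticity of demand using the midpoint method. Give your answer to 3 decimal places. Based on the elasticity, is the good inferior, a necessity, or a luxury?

ΔQ = 870 − 755.6 = 114.4; midpoint Q̄ = (755.6 + 870)/2 = 812.8.
ΔI = 75800 − 93950 = -18150; midpoint Ī = (93950 + 75800)/2 = 84875.
η = (ΔQ/Q̄) ÷ (ΔI/Ī) = (114.4/812.8) ÷ (-18150/84875) = -0.658.
η < 0 ⇒ inferior good.

-0.658 (inferior good)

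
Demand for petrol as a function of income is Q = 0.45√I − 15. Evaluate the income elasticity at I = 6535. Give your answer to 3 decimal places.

At I = 6535: Q = 21.378.
dQ/dI = 0.45/(2√I) = 0.0027833 at this income.
η = (dQ/dI)·(I/Q) = 0.0027833 × (6535/21.378) = 0.851.

0.851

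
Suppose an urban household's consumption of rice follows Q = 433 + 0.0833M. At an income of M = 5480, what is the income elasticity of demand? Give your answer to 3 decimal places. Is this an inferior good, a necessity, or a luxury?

0.513 (necessity)

At M = 5480: Q = 889.484.
dQ/dM = 0.0833.
η = (dQ/dM)·(M/Q) = 0.0833 × (5480/889.484) = 0.513.
Since 0 < η < 1, the good is a necessity.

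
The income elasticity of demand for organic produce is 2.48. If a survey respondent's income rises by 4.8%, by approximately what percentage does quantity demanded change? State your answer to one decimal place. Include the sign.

%ΔQ ≈ η × %ΔI = 2.48 × 4.8% = 11.9%.

11.9%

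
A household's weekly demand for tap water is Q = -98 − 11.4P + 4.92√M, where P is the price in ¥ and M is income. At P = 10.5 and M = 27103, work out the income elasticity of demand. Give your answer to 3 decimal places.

At P = 10.5, M = 27103: Q = 592.279.
Holding P constant, ∂Q/∂M = 4.92/(2√M) = 0.0149426.
η_M = (∂Q/∂M)·(M/Q) = 0.0149426 × (27103/592.279) = 0.684.

0.684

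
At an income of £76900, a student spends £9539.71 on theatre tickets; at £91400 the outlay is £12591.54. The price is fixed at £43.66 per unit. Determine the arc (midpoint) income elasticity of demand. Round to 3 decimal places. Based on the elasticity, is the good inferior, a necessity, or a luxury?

With a constant price, Q₁ = 9539.71/43.66 = 218.500 and Q₂ = 12591.54/43.66 = 288.400 (equivalently, work directly with expenditure since P cancels).
Midpoint %ΔQ = (12591.54 − 9539.71)/11065.63 = 0.27579; midpoint %ΔI = (91400 − 76900)/84150 = 0.17231.
η = 0.27579 / 0.17231 = 1.601.
η > 1 ⇒ luxury.

1.601 (luxury)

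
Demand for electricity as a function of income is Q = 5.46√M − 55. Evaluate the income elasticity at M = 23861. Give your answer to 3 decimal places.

At M = 23861: Q = 788.407.
dQ/dM = 5.46/(2√M) = 0.0176733 at this income.
η = (dQ/dM)·(M/Q) = 0.0176733 × (23861/788.407) = 0.535.

0.535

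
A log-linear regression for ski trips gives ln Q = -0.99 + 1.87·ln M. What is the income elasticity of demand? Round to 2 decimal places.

In a log-linear demand, the coefficient on ln M is the income elasticity.
So η = 1.87.

1.87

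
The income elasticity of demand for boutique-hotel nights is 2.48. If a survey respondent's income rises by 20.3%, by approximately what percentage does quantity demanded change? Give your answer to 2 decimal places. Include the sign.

%ΔQ ≈ η × %ΔI = 2.48 × 20.3% = 50.34%.

50.34%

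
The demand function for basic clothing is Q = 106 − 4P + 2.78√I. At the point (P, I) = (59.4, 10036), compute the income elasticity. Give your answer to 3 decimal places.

0.948

At P = 59.4, I = 10036: Q = 146.900.
Holding P constant, ∂Q/∂I = 2.78/(2√I) = 0.013875.
η_I = (∂Q/∂I)·(I/Q) = 0.013875 × (10036/146.900) = 0.948.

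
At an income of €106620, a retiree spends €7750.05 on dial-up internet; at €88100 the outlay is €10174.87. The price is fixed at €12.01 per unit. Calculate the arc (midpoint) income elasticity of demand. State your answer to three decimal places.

-1.422

With a constant price, Q₁ = 7750.05/12.01 = 645.300 and Q₂ = 10174.87/12.01 = 847.200 (equivalently, work directly with expenditure since P cancels).
Midpoint %ΔQ = (10174.87 − 7750.05)/8962.46 = 0.27055; midpoint %ΔI = (88100 − 106620)/97360 = -0.19022.
η = 0.27055 / -0.19022 = -1.422.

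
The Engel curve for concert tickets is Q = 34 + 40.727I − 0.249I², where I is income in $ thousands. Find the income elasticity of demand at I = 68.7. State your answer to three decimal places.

0.270

At I = 68.7: Q = 1656.7421.
dQ/dI = 40.727 − 0.498I = 6.51440.
η = (dQ/dI)·(I/Q) = 6.51440 × (68.7/1656.7421) = 0.270.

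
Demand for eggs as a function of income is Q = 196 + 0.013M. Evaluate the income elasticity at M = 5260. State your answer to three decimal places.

0.259

At M = 5260: Q = 264.380.
dQ/dM = 0.013.
η = (dQ/dM)·(M/Q) = 0.013 × (5260/264.380) = 0.259.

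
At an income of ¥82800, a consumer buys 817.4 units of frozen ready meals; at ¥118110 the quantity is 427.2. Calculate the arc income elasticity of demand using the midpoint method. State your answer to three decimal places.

-1.784

ΔQ = 427.2 − 817.4 = -390.2; midpoint Q̄ = (817.4 + 427.2)/2 = 622.3.
ΔI = 118110 − 82800 = 35310; midpoint Ī = (82800 + 118110)/2 = 100455.
η = (ΔQ/Q̄) ÷ (ΔI/Ī) = (-390.2/622.3) ÷ (35310/100455) = -1.784.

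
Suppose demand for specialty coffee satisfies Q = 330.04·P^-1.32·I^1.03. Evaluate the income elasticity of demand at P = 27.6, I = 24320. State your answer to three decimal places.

1.030

For a multiplicative demand Q = A·P^α·I^β, the income elasticity is β everywhere.
Here β = 1.03, so η = 1.030.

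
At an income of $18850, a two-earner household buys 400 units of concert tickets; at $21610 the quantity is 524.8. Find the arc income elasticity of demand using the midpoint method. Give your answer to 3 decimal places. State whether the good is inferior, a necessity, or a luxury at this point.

ΔQ = 524.8 − 400 = 124.8; midpoint Q̄ = (400 + 524.8)/2 = 462.4.
ΔI = 21610 − 18850 = 2760; midpoint Ī = (18850 + 21610)/2 = 20230.
η = (ΔQ/Q̄) ÷ (ΔI/Ī) = (124.8/462.4) ÷ (2760/20230) = 1.978.
η > 1 ⇒ luxury.

1.978 (luxury)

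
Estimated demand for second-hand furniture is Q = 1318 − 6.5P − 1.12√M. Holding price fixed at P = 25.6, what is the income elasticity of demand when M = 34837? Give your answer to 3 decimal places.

At P = 25.6, M = 34837: Q = 942.556.
Holding P constant, ∂Q/∂M = -1.12/(2√M) = -0.00300032.
η_M = (∂Q/∂M)·(M/Q) = -0.00300032 × (34837/942.556) = -0.111.

-0.111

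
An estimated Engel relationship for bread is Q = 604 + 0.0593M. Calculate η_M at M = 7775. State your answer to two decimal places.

At M = 7775: Q = 1065.058.
dQ/dM = 0.0593.
η = (dQ/dM)·(M/Q) = 0.0593 × (7775/1065.058) = 0.43.

0.43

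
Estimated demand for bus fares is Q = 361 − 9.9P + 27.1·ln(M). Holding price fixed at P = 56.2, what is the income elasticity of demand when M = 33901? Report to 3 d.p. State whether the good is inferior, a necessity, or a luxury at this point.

At P = 56.2, M = 33901: Q = 87.306.
Holding P constant, ∂Q/∂M = 27.1/M = 0.000799386.
η_M = (∂Q/∂M)·(M/Q) = 0.000799386 × (33901/87.306) = 0.310.
Since 0 < η < 1, this is a necessity.

0.310 (necessity)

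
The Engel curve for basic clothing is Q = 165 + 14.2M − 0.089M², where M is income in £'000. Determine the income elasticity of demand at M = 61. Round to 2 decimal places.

0.29

At M = 61: Q = 700.0310.
dQ/dM = 14.2 − 0.178M = 3.34200.
η = (dQ/dM)·(M/Q) = 3.34200 × (61/700.0310) = 0.29.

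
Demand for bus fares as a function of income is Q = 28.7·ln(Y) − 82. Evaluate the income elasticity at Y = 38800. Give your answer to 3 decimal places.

0.130

At Y = 38800: Q = 221.249.
dQ/dY = 28.7/Y = 0.000739691 at this income.
η = (dQ/dY)·(Y/Q) = 0.000739691 × (38800/221.249) = 0.130.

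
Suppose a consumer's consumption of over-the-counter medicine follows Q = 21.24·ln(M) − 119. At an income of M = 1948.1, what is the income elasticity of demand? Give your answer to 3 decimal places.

0.507

At M = 1948.1: Q = 41.885.
dQ/dM = 21.24/M = 0.0109029 at this income.
η = (dQ/dM)·(M/Q) = 0.0109029 × (1948.1/41.885) = 0.507.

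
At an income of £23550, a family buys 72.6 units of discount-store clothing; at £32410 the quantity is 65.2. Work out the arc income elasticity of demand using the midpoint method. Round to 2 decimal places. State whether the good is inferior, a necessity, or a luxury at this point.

ΔQ = 65.2 − 72.6 = -7.4; midpoint Q̄ = (72.6 + 65.2)/2 = 68.9.
ΔI = 32410 − 23550 = 8860; midpoint Ī = (23550 + 32410)/2 = 27980.
η = (ΔQ/Q̄) ÷ (ΔI/Ī) = (-7.4/68.9) ÷ (8860/27980) = -0.34.
η < 0 ⇒ inferior good.

-0.34 (inferior good)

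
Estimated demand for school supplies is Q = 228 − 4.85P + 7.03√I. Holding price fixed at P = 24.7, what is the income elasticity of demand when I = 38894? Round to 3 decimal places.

At P = 24.7, I = 38894: Q = 1494.631.
Holding P constant, ∂Q/∂I = 7.03/(2√I) = 0.0178231.
η_I = (∂Q/∂I)·(I/Q) = 0.0178231 × (38894/1494.631) = 0.464.

0.464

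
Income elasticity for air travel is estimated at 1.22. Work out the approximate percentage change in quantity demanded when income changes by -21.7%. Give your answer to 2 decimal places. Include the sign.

%ΔQ ≈ η × %ΔI = 1.22 × (-21.7%) = -26.47%.

-26.47%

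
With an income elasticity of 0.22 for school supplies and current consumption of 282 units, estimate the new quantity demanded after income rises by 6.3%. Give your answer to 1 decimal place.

285.9

%ΔQ ≈ η × %ΔI = 0.22 × 6.3% = 1.386%.
New Q ≈ 282 × (1 + 0.01386) = 285.9.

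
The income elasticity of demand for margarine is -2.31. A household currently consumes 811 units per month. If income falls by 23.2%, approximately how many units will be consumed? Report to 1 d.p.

1245.6

%ΔQ ≈ η × %ΔI = -2.31 × (-23.2%) = 53.592%.
New Q ≈ 811 × (1 + 0.53592) = 1245.6.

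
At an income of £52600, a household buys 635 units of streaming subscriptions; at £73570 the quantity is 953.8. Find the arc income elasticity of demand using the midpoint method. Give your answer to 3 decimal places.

1.207

ΔQ = 953.8 − 635 = 318.8; midpoint Q̄ = (635 + 953.8)/2 = 794.4.
ΔI = 73570 − 52600 = 20970; midpoint Ī = (52600 + 73570)/2 = 63085.
η = (ΔQ/Q̄) ÷ (ΔI/Ī) = (318.8/794.4) ÷ (20970/63085) = 1.207.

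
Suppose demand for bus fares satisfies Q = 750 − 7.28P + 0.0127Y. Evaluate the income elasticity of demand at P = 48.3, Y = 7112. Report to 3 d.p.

0.185

At P = 48.3, Y = 7112: Q = 488.698.
Holding P constant, ∂Q/∂Y = 0.0127.
η_Y = (∂Q/∂Y)·(Y/Q) = 0.0127 × (7112/488.698) = 0.185.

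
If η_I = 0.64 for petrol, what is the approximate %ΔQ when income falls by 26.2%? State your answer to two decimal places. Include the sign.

%ΔQ ≈ η × %ΔI = 0.64 × (-26.2%) = -16.77%.

-16.77%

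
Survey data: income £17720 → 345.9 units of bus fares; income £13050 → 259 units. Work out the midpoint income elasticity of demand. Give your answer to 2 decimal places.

0.95

ΔQ = 259 − 345.9 = -86.9; midpoint Q̄ = (345.9 + 259)/2 = 302.45.
ΔI = 13050 − 17720 = -4670; midpoint Ī = (17720 + 13050)/2 = 15385.
η = (ΔQ/Q̄) ÷ (ΔI/Ī) = (-86.9/302.45) ÷ (-4670/15385) = 0.95.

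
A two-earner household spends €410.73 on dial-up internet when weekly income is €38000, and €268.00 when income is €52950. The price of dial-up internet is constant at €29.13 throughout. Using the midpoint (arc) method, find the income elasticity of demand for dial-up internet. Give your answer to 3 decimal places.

-1.279

With a constant price, Q₁ = 410.73/29.13 = 14.100 and Q₂ = 268.00/29.13 = 9.200 (equivalently, work directly with expenditure since P cancels).
Midpoint %ΔQ = (268.00 − 410.73)/339.37 = -0.42058; midpoint %ΔI = (52950 − 38000)/45475 = 0.32875.
η = -0.42058 / 0.32875 = -1.279.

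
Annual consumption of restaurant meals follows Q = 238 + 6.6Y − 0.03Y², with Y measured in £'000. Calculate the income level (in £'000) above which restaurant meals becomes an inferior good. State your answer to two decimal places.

110.00

dQ/dY = 6.6 − 0.06Y.
The good is inferior where dQ/dY < 0. Setting dQ/dY = 0 gives Y = 6.6 / 0.06 = 110.00.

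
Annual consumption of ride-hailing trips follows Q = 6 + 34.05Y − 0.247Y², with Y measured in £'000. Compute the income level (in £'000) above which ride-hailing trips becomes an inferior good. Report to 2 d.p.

68.93

dQ/dY = 34.05 − 0.494Y.
The good is inferior where dQ/dY < 0. Setting dQ/dY = 0 gives Y = 34.05 / 0.494 = 68.93.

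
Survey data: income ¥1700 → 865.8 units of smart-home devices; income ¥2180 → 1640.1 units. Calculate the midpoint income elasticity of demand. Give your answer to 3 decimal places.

2.498

ΔQ = 1640.1 − 865.8 = 774.3; midpoint Q̄ = (865.8 + 1640.1)/2 = 1252.95.
ΔI = 2180 − 1700 = 480; midpoint Ī = (1700 + 2180)/2 = 1940.
η = (ΔQ/Q̄) ÷ (ΔI/Ī) = (774.3/1252.95) ÷ (480/1940) = 2.498.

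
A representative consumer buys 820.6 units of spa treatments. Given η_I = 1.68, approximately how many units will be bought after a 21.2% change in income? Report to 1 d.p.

%ΔQ ≈ η × %ΔI = 1.68 × 21.2% = 35.616%.
New Q ≈ 820.6 × (1 + 0.35616) = 1112.9.

1112.9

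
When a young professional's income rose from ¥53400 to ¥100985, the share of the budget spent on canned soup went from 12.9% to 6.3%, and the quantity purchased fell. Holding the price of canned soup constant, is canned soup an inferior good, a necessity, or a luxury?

inferior good

Quantity demanded falls as income rises, so η < 0.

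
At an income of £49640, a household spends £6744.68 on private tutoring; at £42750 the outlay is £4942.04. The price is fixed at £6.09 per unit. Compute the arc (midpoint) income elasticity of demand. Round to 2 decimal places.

2.07

With a constant price, Q₁ = 6744.68/6.09 = 1107.501 and Q₂ = 4942.04/6.09 = 811.501 (equivalently, work directly with expenditure since P cancels).
Midpoint %ΔQ = (4942.04 − 6744.68)/5843.36 = -0.30849; midpoint %ΔI = (42750 − 49640)/46195 = -0.14915.
η = -0.30849 / -0.14915 = 2.07.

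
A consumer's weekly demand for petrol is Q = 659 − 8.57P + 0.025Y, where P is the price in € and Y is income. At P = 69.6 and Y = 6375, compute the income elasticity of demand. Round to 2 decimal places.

At P = 69.6, Y = 6375: Q = 221.903.
Holding P constant, ∂Q/∂Y = 0.025.
η_Y = (∂Q/∂Y)·(Y/Q) = 0.025 × (6375/221.903) = 0.72.

0.72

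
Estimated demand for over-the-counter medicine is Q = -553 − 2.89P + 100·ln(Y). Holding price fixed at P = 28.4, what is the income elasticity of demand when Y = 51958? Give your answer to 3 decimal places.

0.222

At P = 28.4, Y = 51958: Q = 450.743.
Holding P constant, ∂Q/∂Y = 100/Y = 0.00192463.
η_Y = (∂Q/∂Y)·(Y/Q) = 0.00192463 × (51958/450.743) = 0.222.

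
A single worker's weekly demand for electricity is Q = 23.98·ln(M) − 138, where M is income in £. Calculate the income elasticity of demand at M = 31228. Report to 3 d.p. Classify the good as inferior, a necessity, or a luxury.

0.218 (necessity)

At M = 31228: Q = 110.171.
dQ/dM = 23.98/M = 0.000767901 at this income.
η = (dQ/dM)·(M/Q) = 0.000767901 × (31228/110.171) = 0.218.
Since 0 < η < 1, the good is a necessity.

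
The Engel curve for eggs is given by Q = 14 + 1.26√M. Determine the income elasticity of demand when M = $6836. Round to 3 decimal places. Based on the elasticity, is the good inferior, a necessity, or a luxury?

At M = 6836: Q = 118.177.
dQ/dM = 1.26/(2√M) = 0.00761973 at this income.
η = (dQ/dM)·(M/Q) = 0.00761973 × (6836/118.177) = 0.441.
Since 0 < η < 1, the good is a necessity.

0.441 (necessity)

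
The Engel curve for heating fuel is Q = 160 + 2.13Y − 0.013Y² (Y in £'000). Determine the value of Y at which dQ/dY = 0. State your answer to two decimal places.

81.92

dQ/dY = 2.13 − 0.026Y.
The good is inferior where dQ/dY < 0. Setting dQ/dY = 0 gives Y = 2.13 / 0.026 = 81.92.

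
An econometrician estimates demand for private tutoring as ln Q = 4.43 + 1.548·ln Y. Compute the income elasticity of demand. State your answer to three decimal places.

In a log-linear demand, the coefficient on ln Y is the income elasticity.
So η = 1.548.

1.548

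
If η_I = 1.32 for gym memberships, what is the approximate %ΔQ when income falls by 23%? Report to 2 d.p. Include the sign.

-30.36%

%ΔQ ≈ η × %ΔI = 1.32 × (-23%) = -30.36%.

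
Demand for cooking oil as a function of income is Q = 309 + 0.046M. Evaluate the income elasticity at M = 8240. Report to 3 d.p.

0.551

At M = 8240: Q = 688.040.
dQ/dM = 0.046.
η = (dQ/dM)·(M/Q) = 0.046 × (8240/688.040) = 0.551.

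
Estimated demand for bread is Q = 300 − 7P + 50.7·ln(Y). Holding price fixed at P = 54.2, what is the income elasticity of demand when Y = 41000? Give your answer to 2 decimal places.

0.11

At P = 54.2, Y = 41000: Q = 459.101.
Holding P constant, ∂Q/∂Y = 50.7/Y = 0.00123659.
η_Y = (∂Q/∂Y)·(Y/Q) = 0.00123659 × (41000/459.101) = 0.11.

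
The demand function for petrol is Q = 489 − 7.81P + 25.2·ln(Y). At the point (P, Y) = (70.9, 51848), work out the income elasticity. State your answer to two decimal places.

0.12

At P = 70.9, Y = 51848: Q = 208.844.
Holding P constant, ∂Q/∂Y = 25.2/Y = 0.000486036.
η_Y = (∂Q/∂Y)·(Y/Q) = 0.000486036 × (51848/208.844) = 0.12.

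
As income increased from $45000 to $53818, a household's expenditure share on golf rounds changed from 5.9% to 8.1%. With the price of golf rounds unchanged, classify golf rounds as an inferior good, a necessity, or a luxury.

The budget share rises as income rises, so η > 1.

luxury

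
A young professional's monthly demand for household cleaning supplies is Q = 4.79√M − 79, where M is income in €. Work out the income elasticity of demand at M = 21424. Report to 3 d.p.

0.563

At M = 21424: Q = 622.109.
dQ/dM = 4.79/(2√M) = 0.0163627 at this income.
η = (dQ/dM)·(M/Q) = 0.0163627 × (21424/622.109) = 0.563.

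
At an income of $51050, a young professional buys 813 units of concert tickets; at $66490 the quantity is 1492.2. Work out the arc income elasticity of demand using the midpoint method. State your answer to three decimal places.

2.243

ΔQ = 1492.2 − 813 = 679.2; midpoint Q̄ = (813 + 1492.2)/2 = 1152.6.
ΔI = 66490 − 51050 = 15440; midpoint Ī = (51050 + 66490)/2 = 58770.
η = (ΔQ/Q̄) ÷ (ΔI/Ī) = (679.2/1152.6) ÷ (15440/58770) = 2.243.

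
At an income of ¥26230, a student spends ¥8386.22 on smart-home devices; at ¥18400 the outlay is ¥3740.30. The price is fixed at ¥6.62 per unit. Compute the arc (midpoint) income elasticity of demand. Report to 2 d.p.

With a constant price, Q₁ = 8386.22/6.62 = 1266.801 and Q₂ = 3740.30/6.62 = 565.000 (equivalently, work directly with expenditure since P cancels).
Midpoint %ΔQ = (3740.30 − 8386.22)/6063.26 = -0.76624; midpoint %ΔI = (18400 − 26230)/22315 = -0.35089.
η = -0.76624 / -0.35089 = 2.18.

2.18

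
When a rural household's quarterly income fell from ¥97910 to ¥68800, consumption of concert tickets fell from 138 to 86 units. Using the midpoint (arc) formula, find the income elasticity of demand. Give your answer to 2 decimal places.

1.33

ΔQ = 86 − 138 = -52; midpoint Q̄ = (138 + 86)/2 = 112.
ΔI = 68800 − 97910 = -29110; midpoint Ī = (97910 + 68800)/2 = 83355.
η = (ΔQ/Q̄) ÷ (ΔI/Ī) = (-52/112) ÷ (-29110/83355) = 1.33.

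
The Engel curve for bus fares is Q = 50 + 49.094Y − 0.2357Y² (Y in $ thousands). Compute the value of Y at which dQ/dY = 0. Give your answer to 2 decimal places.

104.15

dQ/dY = 49.094 − 0.4714Y.
The good is inferior where dQ/dY < 0. Setting dQ/dY = 0 gives Y = 49.094 / 0.4714 = 104.15.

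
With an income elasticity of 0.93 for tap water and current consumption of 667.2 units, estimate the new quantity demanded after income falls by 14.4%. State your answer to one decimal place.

%ΔQ ≈ η × %ΔI = 0.93 × (-14.4%) = -13.392%.
New Q ≈ 667.2 × (1 − 0.13392) = 577.8.

577.8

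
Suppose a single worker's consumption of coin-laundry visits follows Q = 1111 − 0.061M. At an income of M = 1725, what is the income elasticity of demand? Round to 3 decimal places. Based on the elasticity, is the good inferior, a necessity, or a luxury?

At M = 1725: Q = 1005.775.
dQ/dM = −0.061.
η = (dQ/dM)·(M/Q) = -0.061 × (1725/1005.775) = -0.105.
Since η < 0, the good is an inferior good.

-0.105 (inferior good)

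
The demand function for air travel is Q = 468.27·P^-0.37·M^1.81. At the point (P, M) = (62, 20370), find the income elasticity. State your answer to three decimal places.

1.810

For a multiplicative demand Q = A·P^α·M^β, the income elasticity is β everywhere.
Here β = 1.81, so η = 1.810.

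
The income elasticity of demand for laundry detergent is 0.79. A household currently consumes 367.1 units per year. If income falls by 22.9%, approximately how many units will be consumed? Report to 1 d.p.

300.7

%ΔQ ≈ η × %ΔI = 0.79 × (-22.9%) = -18.091%.
New Q ≈ 367.1 × (1 − 0.18091) = 300.7.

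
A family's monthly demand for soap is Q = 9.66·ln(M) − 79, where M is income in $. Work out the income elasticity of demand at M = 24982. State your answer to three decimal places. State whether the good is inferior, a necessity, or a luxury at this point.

0.513 (necessity)

At M = 24982: Q = 18.816.
dQ/dM = 9.66/M = 0.000386678 at this income.
η = (dQ/dM)·(M/Q) = 0.000386678 × (24982/18.816) = 0.513.
Since 0 < η < 1, the good is a necessity.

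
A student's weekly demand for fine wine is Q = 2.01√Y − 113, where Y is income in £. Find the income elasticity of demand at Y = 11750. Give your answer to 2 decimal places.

1.04

At Y = 11750: Q = 104.879.
dQ/dY = 2.01/(2√Y) = 0.00927144 at this income.
η = (dQ/dY)·(Y/Q) = 0.00927144 × (11750/104.879) = 1.04.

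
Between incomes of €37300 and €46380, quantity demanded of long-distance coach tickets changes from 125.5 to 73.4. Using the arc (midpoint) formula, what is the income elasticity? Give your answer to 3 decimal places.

ΔQ = 73.4 − 125.5 = -52.1; midpoint Q̄ = (125.5 + 73.4)/2 = 99.45.
ΔI = 46380 − 37300 = 9080; midpoint Ī = (37300 + 46380)/2 = 41840.
η = (ΔQ/Q̄) ÷ (ΔI/Ī) = (-52.1/99.45) ÷ (9080/41840) = -2.414.

-2.414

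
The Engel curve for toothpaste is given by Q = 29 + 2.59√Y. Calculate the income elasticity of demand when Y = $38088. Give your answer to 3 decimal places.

0.473

At Y = 38088: Q = 534.468.
dQ/dY = 2.59/(2√Y) = 0.00663553 at this income.
η = (dQ/dY)·(Y/Q) = 0.00663553 × (38088/534.468) = 0.473.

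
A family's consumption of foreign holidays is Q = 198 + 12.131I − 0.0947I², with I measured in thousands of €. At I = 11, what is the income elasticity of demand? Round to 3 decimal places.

At I = 11: Q = 319.9823.
dQ/dI = 12.131 − 0.1894I = 10.04760.
η = (dQ/dI)·(I/Q) = 10.04760 × (11/319.9823) = 0.345.

0.345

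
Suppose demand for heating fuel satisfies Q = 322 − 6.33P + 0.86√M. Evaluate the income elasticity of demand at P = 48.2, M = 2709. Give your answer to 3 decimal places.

At P = 48.2, M = 2709: Q = 61.655.
Holding P constant, ∂Q/∂M = 0.86/(2√M) = 0.0082616.
η_M = (∂Q/∂M)·(M/Q) = 0.0082616 × (2709/61.655) = 0.363.

0.363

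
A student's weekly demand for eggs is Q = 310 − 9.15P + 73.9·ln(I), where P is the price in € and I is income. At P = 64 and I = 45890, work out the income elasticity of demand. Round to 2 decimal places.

At P = 64, I = 45890: Q = 517.643.
Holding P constant, ∂Q/∂I = 73.9/I = 0.00161037.
η_I = (∂Q/∂I)·(I/Q) = 0.00161037 × (45890/517.643) = 0.14.

0.14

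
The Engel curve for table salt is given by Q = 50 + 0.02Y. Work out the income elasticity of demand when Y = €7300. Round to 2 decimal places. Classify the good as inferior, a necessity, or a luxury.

At Y = 7300: Q = 196.000.
dQ/dY = 0.02.
η = (dQ/dY)·(Y/Q) = 0.02 × (7300/196.000) = 0.74.
Since 0 < η < 1, the good is a necessity.

0.74 (necessity)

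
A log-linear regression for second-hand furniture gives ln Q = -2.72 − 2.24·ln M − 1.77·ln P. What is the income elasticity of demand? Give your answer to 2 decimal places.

In a log-linear demand, the coefficient on ln M is the income elasticity.
So η = -2.24.

-2.24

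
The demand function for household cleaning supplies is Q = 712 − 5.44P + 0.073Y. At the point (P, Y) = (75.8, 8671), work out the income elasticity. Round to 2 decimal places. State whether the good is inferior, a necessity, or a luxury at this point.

At P = 75.8, Y = 8671: Q = 932.631.
Holding P constant, ∂Q/∂Y = 0.073.
η_Y = (∂Q/∂Y)·(Y/Q) = 0.073 × (8671/932.631) = 0.68.
Since 0 < η < 1, this is a necessity.

0.68 (necessity)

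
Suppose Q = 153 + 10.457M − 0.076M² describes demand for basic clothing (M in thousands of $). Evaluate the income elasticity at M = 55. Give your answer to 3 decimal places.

0.231

At M = 55: Q = 498.2350.
dQ/dM = 10.457 − 0.152M = 2.09700.
η = (dQ/dM)·(M/Q) = 2.09700 × (55/498.2350) = 0.231.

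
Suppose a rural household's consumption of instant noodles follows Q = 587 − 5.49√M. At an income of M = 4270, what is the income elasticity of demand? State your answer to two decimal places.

At M = 4270: Q = 228.255.
dQ/dM = -5.49/(2√M) = -0.0420077 at this income.
η = (dQ/dM)·(M/Q) = -0.0420077 × (4270/228.255) = -0.79.

-0.79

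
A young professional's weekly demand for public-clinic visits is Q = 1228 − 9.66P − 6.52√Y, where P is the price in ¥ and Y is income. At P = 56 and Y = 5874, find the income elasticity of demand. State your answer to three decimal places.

At P = 56, Y = 5874: Q = 187.334.
Holding P constant, ∂Q/∂Y = -6.52/(2√Y) = -0.0425354.
η_Y = (∂Q/∂Y)·(Y/Q) = -0.0425354 × (5874/187.334) = -1.334.

-1.334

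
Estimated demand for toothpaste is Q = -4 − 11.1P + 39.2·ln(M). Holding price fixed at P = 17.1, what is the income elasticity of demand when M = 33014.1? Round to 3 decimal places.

0.183

At P = 17.1, M = 33014.1: Q = 214.054.
Holding P constant, ∂Q/∂M = 39.2/M = 0.00118737.
η_M = (∂Q/∂M)·(M/Q) = 0.00118737 × (33014.1/214.054) = 0.183.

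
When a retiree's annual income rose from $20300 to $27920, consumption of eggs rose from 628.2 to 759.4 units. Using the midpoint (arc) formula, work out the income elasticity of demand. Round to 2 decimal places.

0.60

ΔQ = 759.4 − 628.2 = 131.2; midpoint Q̄ = (628.2 + 759.4)/2 = 693.8.
ΔI = 27920 − 20300 = 7620; midpoint Ī = (20300 + 27920)/2 = 24110.
η = (ΔQ/Q̄) ÷ (ΔI/Ī) = (131.2/693.8) ÷ (7620/24110) = 0.60.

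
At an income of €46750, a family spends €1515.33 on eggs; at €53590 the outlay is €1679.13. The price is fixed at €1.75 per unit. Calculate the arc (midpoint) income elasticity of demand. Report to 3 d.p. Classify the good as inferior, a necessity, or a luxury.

With a constant price, Q₁ = 1515.33/1.75 = 865.903 and Q₂ = 1679.13/1.75 = 959.503 (equivalently, work directly with expenditure since P cancels).
Midpoint %ΔQ = (1679.13 − 1515.33)/1597.23 = 0.10255; midpoint %ΔI = (53590 − 46750)/50170 = 0.13634.
η = 0.10255 / 0.13634 = 0.752.
0 < η < 1 ⇒ necessity.

0.752 (necessity)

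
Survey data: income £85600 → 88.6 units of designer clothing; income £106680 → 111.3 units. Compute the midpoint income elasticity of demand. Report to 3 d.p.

ΔQ = 111.3 − 88.6 = 22.7; midpoint Q̄ = (88.6 + 111.3)/2 = 99.95.
ΔI = 106680 − 85600 = 21080; midpoint Ī = (85600 + 106680)/2 = 96140.
η = (ΔQ/Q̄) ÷ (ΔI/Ī) = (22.7/99.95) ÷ (21080/96140) = 1.036.

1.036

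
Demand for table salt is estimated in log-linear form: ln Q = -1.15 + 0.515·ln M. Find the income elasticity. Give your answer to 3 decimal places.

In a log-linear demand, the coefficient on ln M is the income elasticity.
So η = 0.515.

0.515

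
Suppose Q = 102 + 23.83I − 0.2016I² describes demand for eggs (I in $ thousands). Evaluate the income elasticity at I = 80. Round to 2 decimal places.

-0.94

At I = 80: Q = 718.1600.
dQ/dI = 23.83 − 0.4032I = -8.42600.
η = (dQ/dI)·(I/Q) = -8.42600 × (80/718.1600) = -0.94.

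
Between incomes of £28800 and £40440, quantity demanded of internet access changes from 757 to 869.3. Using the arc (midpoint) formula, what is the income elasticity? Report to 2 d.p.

0.41

ΔQ = 869.3 − 757 = 112.3; midpoint Q̄ = (757 + 869.3)/2 = 813.15.
ΔI = 40440 − 28800 = 11640; midpoint Ī = (28800 + 40440)/2 = 34620.
η = (ΔQ/Q̄) ÷ (ΔI/Ī) = (112.3/813.15) ÷ (11640/34620) = 0.41.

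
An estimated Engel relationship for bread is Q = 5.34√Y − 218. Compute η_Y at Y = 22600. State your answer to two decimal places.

0.69

At Y = 22600: Q = 584.778.
dQ/dY = 5.34/(2√Y) = 0.0177606 at this income.
η = (dQ/dY)·(Y/Q) = 0.0177606 × (22600/584.778) = 0.69.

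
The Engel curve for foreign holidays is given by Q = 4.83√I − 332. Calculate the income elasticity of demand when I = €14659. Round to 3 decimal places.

1.157

At I = 14659: Q = 252.789.
dQ/dI = 4.83/(2√I) = 0.0199464 at this income.
η = (dQ/dI)·(I/Q) = 0.0199464 × (14659/252.789) = 1.157.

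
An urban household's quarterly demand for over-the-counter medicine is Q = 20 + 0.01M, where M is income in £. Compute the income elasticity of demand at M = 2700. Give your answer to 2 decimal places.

0.57

At M = 2700: Q = 47.000.
dQ/dM = 0.01.
η = (dQ/dM)·(M/Q) = 0.01 × (2700/47.000) = 0.57.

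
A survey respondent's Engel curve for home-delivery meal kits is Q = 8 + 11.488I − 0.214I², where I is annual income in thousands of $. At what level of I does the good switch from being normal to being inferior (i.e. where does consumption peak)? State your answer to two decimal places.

26.84

dQ/dI = 11.488 − 0.428I.
The good is inferior where dQ/dI < 0. Setting dQ/dI = 0 gives I = 11.488 / 0.428 = 26.84.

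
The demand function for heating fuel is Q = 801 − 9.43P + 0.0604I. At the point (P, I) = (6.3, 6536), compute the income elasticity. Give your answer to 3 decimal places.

0.347

At P = 6.3, I = 6536: Q = 1136.365.
Holding P constant, ∂Q/∂I = 0.0604.
η_I = (∂Q/∂I)·(I/Q) = 0.0604 × (6536/1136.365) = 0.347.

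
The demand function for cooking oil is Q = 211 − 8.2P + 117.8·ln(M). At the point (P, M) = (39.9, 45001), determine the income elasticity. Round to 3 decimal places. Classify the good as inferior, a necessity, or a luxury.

At P = 39.9, M = 45001: Q = 1145.981.
Holding P constant, ∂Q/∂M = 117.8/M = 0.00261772.
η_M = (∂Q/∂M)·(M/Q) = 0.00261772 × (45001/1145.981) = 0.103.
Since 0 < η < 1, this is a necessity.

0.103 (necessity)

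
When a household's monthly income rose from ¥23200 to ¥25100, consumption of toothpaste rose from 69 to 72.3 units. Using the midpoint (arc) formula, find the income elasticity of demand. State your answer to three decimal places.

0.594

ΔQ = 72.3 − 69 = 3.3; midpoint Q̄ = (69 + 72.3)/2 = 70.65.
ΔI = 25100 − 23200 = 1900; midpoint Ī = (23200 + 25100)/2 = 24150.
η = (ΔQ/Q̄) ÷ (ΔI/Ī) = (3.3/70.65) ÷ (1900/24150) = 0.594.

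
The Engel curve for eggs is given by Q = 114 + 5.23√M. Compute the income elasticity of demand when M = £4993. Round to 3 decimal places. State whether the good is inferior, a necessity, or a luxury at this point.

At M = 4993: Q = 483.558.
dQ/dM = 5.23/(2√M) = 0.0370076 at this income.
η = (dQ/dM)·(M/Q) = 0.0370076 × (4993/483.558) = 0.382.
Since 0 < η < 1, the good is a necessity.

0.382 (necessity)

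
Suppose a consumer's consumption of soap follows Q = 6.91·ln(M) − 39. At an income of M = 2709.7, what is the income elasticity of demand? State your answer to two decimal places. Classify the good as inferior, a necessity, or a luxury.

0.44 (necessity)

At M = 2709.7: Q = 15.621.
dQ/dM = 6.91/M = 0.0025501 at this income.
η = (dQ/dM)·(M/Q) = 0.0025501 × (2709.7/15.621) = 0.44.
Since 0 < η < 1, the good is a necessity.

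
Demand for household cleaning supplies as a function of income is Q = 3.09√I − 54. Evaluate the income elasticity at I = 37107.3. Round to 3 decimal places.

0.550

At I = 37107.3: Q = 541.235.
dQ/dI = 3.09/(2√I) = 0.00802045 at this income.
η = (dQ/dI)·(I/Q) = 0.00802045 × (37107.3/541.235) = 0.550.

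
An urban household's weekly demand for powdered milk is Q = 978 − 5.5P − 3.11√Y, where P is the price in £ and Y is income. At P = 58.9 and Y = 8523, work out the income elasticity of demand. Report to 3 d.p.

At P = 58.9, Y = 8523: Q = 366.935.
Holding P constant, ∂Q/∂Y = -3.11/(2√Y) = -0.0168436.
η_Y = (∂Q/∂Y)·(Y/Q) = -0.0168436 × (8523/366.935) = -0.391.

-0.391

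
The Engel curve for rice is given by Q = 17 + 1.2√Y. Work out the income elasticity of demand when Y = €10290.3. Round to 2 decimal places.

At Y = 10290.3: Q = 138.729.
dQ/dY = 1.2/(2√Y) = 0.00591476 at this income.
η = (dQ/dY)·(Y/Q) = 0.00591476 × (10290.3/138.729) = 0.44.

0.44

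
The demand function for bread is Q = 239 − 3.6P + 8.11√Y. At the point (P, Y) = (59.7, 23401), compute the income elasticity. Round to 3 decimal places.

0.490

At P = 59.7, Y = 23401: Q = 1264.698.
Holding P constant, ∂Q/∂Y = 8.11/(2√Y) = 0.0265078.
η_Y = (∂Q/∂Y)·(Y/Q) = 0.0265078 × (23401/1264.698) = 0.490.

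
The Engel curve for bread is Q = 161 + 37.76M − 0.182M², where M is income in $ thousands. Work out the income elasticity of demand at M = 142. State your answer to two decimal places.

At M = 142: Q = 1853.0720.
dQ/dM = 37.76 − 0.364M = -13.92800.
η = (dQ/dM)·(M/Q) = -13.92800 × (142/1853.0720) = -1.07.

-1.07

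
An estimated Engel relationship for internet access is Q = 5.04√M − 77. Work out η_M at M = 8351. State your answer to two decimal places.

0.60

At M = 8351: Q = 383.574.
dQ/dM = 5.04/(2√M) = 0.027576 at this income.
η = (dQ/dM)·(M/Q) = 0.027576 × (8351/383.574) = 0.60.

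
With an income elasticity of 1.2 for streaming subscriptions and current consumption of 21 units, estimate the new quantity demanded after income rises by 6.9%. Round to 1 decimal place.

%ΔQ ≈ η × %ΔI = 1.2 × 6.9% = 8.28%.
New Q ≈ 21 × (1 + 0.0828) = 22.7.

22.7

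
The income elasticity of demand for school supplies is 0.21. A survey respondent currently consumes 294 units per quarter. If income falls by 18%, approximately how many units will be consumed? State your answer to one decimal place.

%ΔQ ≈ η × %ΔI = 0.21 × (-18%) = -3.78%.
New Q ≈ 294 × (1 − 0.0378) = 282.9.

282.9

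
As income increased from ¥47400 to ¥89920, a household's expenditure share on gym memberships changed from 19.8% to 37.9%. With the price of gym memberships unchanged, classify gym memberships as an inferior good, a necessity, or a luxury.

The budget share rises as income rises, so η > 1.

luxury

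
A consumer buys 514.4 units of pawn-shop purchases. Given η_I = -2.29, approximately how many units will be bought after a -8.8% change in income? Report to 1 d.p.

%ΔQ ≈ η × %ΔI = -2.29 × (-8.8%) = 20.152%.
New Q ≈ 514.4 × (1 + 0.20152) = 618.1.

618.1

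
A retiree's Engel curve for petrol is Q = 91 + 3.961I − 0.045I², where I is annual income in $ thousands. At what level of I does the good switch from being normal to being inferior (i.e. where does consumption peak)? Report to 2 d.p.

44.01

dQ/dI = 3.961 − 0.09I.
The good is inferior where dQ/dI < 0. Setting dQ/dI = 0 gives I = 3.961 / 0.09 = 44.01.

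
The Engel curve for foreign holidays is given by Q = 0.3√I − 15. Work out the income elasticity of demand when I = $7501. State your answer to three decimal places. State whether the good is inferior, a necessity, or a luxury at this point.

At I = 7501: Q = 10.982.
dQ/dI = 0.3/(2√I) = 0.00173194 at this income.
η = (dQ/dI)·(I/Q) = 0.00173194 × (7501/10.982) = 1.183.
Since η > 1, the good is a luxury.

1.183 (luxury)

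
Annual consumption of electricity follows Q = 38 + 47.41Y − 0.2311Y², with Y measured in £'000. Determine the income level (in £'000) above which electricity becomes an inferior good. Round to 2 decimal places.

102.57

dQ/dY = 47.41 − 0.4622Y.
The good is inferior where dQ/dY < 0. Setting dQ/dY = 0 gives Y = 47.41 / 0.4622 = 102.57.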